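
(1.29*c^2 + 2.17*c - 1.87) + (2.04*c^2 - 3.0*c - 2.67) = 3.33*c^2 - 0.83*c - 4.54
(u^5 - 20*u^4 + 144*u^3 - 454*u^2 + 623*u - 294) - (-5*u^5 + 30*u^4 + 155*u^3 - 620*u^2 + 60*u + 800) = 6*u^5 - 50*u^4 - 11*u^3 + 166*u^2 + 563*u - 1094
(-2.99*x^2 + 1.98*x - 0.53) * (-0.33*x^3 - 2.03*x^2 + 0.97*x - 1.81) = 0.9867*x^5 + 5.4163*x^4 - 6.7448*x^3 + 8.4084*x^2 - 4.0979*x + 0.9593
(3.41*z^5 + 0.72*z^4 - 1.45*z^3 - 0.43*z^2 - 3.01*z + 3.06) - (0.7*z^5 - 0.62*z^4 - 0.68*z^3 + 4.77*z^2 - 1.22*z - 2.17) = 2.71*z^5 + 1.34*z^4 - 0.77*z^3 - 5.2*z^2 - 1.79*z + 5.23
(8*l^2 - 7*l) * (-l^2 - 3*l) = -8*l^4 - 17*l^3 + 21*l^2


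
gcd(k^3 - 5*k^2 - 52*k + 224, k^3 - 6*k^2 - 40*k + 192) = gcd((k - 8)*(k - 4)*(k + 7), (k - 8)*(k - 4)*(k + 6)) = k^2 - 12*k + 32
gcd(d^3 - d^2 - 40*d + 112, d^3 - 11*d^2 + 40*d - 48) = d^2 - 8*d + 16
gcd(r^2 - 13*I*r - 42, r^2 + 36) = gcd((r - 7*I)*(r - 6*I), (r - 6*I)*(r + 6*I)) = r - 6*I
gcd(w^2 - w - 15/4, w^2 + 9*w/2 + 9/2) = w + 3/2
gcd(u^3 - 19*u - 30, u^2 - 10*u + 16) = 1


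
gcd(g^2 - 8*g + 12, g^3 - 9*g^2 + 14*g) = g - 2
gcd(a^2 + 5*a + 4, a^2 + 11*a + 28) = a + 4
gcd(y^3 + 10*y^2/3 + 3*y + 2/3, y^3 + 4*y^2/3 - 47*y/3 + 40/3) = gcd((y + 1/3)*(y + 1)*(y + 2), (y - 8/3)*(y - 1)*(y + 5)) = 1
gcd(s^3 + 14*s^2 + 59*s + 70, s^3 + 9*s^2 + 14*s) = s^2 + 9*s + 14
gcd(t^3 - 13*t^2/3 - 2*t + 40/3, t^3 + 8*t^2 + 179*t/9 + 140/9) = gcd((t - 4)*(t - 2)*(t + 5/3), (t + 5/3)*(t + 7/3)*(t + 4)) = t + 5/3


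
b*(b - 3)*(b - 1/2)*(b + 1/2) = b^4 - 3*b^3 - b^2/4 + 3*b/4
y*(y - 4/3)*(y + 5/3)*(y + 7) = y^4 + 22*y^3/3 + y^2/9 - 140*y/9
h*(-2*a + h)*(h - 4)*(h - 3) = -2*a*h^3 + 14*a*h^2 - 24*a*h + h^4 - 7*h^3 + 12*h^2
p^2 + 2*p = p*(p + 2)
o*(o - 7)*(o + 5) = o^3 - 2*o^2 - 35*o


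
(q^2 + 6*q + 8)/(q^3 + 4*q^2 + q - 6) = (q + 4)/(q^2 + 2*q - 3)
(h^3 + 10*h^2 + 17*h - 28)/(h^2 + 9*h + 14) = (h^2 + 3*h - 4)/(h + 2)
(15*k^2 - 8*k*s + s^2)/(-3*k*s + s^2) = (-5*k + s)/s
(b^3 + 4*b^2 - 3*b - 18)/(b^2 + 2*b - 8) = (b^2 + 6*b + 9)/(b + 4)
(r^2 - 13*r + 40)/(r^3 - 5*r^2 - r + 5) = (r - 8)/(r^2 - 1)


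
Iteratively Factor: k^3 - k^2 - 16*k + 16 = (k - 1)*(k^2 - 16) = (k - 1)*(k + 4)*(k - 4)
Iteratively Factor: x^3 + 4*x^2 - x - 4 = (x + 4)*(x^2 - 1) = (x - 1)*(x + 4)*(x + 1)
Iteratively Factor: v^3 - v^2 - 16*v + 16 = (v + 4)*(v^2 - 5*v + 4) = (v - 4)*(v + 4)*(v - 1)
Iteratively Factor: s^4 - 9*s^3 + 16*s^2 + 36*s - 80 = (s + 2)*(s^3 - 11*s^2 + 38*s - 40) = (s - 2)*(s + 2)*(s^2 - 9*s + 20) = (s - 4)*(s - 2)*(s + 2)*(s - 5)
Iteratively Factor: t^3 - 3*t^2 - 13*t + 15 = (t - 5)*(t^2 + 2*t - 3) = (t - 5)*(t - 1)*(t + 3)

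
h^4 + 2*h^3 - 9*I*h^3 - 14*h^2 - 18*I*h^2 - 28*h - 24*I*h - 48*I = (h + 2)*(h - 6*I)*(h - 4*I)*(h + I)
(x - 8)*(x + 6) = x^2 - 2*x - 48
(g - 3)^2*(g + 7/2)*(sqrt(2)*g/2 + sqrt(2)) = sqrt(2)*g^4/2 - sqrt(2)*g^3/4 - 17*sqrt(2)*g^2/2 + 15*sqrt(2)*g/4 + 63*sqrt(2)/2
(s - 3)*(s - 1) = s^2 - 4*s + 3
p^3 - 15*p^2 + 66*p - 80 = (p - 8)*(p - 5)*(p - 2)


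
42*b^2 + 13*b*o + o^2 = (6*b + o)*(7*b + o)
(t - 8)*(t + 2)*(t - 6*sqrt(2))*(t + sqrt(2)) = t^4 - 5*sqrt(2)*t^3 - 6*t^3 - 28*t^2 + 30*sqrt(2)*t^2 + 72*t + 80*sqrt(2)*t + 192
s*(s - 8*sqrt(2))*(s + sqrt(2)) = s^3 - 7*sqrt(2)*s^2 - 16*s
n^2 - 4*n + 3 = (n - 3)*(n - 1)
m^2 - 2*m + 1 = (m - 1)^2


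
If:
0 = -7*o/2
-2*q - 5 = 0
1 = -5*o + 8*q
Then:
No Solution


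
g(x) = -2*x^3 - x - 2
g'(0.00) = -1.00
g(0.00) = -2.00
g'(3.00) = -55.00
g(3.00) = -59.00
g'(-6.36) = -243.70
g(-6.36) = 518.88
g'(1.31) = -11.30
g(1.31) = -7.81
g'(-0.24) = -1.35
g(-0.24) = -1.73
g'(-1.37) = -12.26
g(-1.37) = 4.51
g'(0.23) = -1.32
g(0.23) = -2.25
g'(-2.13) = -28.22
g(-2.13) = 19.46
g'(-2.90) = -51.46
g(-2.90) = 49.68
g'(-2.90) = -51.46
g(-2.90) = 49.68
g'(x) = -6*x^2 - 1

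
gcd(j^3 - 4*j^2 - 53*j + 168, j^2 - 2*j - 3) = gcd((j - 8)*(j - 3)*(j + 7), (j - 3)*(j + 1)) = j - 3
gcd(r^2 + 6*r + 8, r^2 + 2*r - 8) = r + 4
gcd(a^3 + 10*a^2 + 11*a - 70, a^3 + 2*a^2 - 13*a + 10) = a^2 + 3*a - 10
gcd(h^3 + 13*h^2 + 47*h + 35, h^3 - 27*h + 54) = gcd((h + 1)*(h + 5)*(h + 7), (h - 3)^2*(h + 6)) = 1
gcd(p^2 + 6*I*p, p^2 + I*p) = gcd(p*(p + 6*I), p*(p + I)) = p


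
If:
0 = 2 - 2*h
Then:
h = 1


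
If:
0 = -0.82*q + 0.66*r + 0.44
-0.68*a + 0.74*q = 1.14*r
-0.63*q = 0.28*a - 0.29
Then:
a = 1.18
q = -0.07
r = -0.75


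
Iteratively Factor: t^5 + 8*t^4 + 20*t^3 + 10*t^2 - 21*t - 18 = (t + 1)*(t^4 + 7*t^3 + 13*t^2 - 3*t - 18) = (t + 1)*(t + 3)*(t^3 + 4*t^2 + t - 6) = (t - 1)*(t + 1)*(t + 3)*(t^2 + 5*t + 6) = (t - 1)*(t + 1)*(t + 2)*(t + 3)*(t + 3)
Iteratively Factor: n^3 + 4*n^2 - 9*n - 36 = (n + 4)*(n^2 - 9) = (n - 3)*(n + 4)*(n + 3)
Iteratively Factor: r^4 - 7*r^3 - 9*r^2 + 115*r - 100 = (r + 4)*(r^3 - 11*r^2 + 35*r - 25) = (r - 5)*(r + 4)*(r^2 - 6*r + 5) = (r - 5)^2*(r + 4)*(r - 1)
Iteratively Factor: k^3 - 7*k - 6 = (k + 2)*(k^2 - 2*k - 3) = (k + 1)*(k + 2)*(k - 3)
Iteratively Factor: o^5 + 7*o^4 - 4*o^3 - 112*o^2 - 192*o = (o + 3)*(o^4 + 4*o^3 - 16*o^2 - 64*o) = (o - 4)*(o + 3)*(o^3 + 8*o^2 + 16*o) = o*(o - 4)*(o + 3)*(o^2 + 8*o + 16) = o*(o - 4)*(o + 3)*(o + 4)*(o + 4)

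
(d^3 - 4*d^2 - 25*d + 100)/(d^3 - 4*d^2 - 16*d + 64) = (d^2 - 25)/(d^2 - 16)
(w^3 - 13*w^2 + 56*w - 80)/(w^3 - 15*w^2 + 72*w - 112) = (w - 5)/(w - 7)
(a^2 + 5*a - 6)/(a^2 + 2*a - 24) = (a - 1)/(a - 4)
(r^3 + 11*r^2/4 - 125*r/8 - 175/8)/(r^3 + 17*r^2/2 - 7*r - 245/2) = (r + 5/4)/(r + 7)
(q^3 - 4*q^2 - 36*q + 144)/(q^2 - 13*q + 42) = (q^2 + 2*q - 24)/(q - 7)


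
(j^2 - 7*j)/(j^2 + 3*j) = (j - 7)/(j + 3)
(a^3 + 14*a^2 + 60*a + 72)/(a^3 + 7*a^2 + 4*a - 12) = (a + 6)/(a - 1)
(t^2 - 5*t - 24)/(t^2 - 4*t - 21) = (t - 8)/(t - 7)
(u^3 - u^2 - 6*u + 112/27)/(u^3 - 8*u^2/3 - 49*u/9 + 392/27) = (3*u - 2)/(3*u - 7)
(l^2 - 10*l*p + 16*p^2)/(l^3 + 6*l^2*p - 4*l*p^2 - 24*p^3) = (l - 8*p)/(l^2 + 8*l*p + 12*p^2)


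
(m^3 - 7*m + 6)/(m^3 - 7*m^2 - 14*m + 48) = (m - 1)/(m - 8)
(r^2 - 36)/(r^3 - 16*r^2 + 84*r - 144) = (r + 6)/(r^2 - 10*r + 24)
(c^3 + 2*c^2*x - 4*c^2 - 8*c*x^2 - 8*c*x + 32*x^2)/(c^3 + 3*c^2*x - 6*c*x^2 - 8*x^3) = (c - 4)/(c + x)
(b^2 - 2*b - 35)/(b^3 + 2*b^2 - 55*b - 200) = (b - 7)/(b^2 - 3*b - 40)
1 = 1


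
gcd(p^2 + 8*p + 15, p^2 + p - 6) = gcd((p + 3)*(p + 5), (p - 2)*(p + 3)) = p + 3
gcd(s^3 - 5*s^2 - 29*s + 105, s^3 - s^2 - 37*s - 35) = s^2 - 2*s - 35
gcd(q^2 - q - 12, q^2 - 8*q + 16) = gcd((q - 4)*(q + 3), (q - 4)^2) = q - 4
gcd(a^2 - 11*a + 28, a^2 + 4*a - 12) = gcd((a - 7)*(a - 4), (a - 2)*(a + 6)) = 1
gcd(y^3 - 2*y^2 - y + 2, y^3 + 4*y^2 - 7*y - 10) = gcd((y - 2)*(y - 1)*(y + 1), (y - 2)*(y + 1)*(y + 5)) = y^2 - y - 2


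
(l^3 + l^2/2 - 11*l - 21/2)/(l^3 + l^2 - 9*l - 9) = (l - 7/2)/(l - 3)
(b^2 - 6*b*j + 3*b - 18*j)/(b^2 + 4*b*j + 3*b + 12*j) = (b - 6*j)/(b + 4*j)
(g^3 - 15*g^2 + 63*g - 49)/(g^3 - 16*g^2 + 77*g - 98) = (g - 1)/(g - 2)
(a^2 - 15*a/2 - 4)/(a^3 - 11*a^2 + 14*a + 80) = (a + 1/2)/(a^2 - 3*a - 10)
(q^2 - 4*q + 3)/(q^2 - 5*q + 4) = (q - 3)/(q - 4)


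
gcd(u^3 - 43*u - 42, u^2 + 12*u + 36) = u + 6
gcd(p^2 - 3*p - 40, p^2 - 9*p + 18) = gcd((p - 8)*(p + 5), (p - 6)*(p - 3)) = 1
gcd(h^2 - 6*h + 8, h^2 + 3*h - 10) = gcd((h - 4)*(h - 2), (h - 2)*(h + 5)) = h - 2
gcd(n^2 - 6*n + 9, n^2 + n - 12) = n - 3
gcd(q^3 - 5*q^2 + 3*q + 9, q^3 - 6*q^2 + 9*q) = q^2 - 6*q + 9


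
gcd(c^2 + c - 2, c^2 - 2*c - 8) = c + 2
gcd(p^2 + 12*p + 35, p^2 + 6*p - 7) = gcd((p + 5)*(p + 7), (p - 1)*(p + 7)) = p + 7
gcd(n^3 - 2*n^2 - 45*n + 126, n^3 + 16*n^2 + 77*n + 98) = n + 7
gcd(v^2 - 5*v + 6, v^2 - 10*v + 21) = v - 3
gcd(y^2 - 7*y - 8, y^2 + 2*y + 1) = y + 1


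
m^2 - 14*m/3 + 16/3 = (m - 8/3)*(m - 2)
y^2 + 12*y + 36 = (y + 6)^2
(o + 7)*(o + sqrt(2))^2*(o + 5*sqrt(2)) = o^4 + 7*o^3 + 7*sqrt(2)*o^3 + 22*o^2 + 49*sqrt(2)*o^2 + 10*sqrt(2)*o + 154*o + 70*sqrt(2)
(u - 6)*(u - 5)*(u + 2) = u^3 - 9*u^2 + 8*u + 60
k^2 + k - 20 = (k - 4)*(k + 5)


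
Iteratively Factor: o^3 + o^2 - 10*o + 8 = (o - 1)*(o^2 + 2*o - 8) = (o - 1)*(o + 4)*(o - 2)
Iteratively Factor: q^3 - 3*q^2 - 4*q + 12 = (q + 2)*(q^2 - 5*q + 6) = (q - 2)*(q + 2)*(q - 3)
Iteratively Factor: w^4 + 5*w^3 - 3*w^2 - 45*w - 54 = (w + 2)*(w^3 + 3*w^2 - 9*w - 27) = (w + 2)*(w + 3)*(w^2 - 9) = (w - 3)*(w + 2)*(w + 3)*(w + 3)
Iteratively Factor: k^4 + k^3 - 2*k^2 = (k)*(k^3 + k^2 - 2*k) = k*(k - 1)*(k^2 + 2*k) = k^2*(k - 1)*(k + 2)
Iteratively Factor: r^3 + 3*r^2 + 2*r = (r + 2)*(r^2 + r) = (r + 1)*(r + 2)*(r)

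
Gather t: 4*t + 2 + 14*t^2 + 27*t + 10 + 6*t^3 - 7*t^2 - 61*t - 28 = 6*t^3 + 7*t^2 - 30*t - 16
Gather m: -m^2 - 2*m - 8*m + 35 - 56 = -m^2 - 10*m - 21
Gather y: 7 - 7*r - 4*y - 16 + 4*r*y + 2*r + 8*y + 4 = -5*r + y*(4*r + 4) - 5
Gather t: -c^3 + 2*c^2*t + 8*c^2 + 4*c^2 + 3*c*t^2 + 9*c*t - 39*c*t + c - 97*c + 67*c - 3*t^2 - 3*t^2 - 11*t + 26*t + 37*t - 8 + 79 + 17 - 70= -c^3 + 12*c^2 - 29*c + t^2*(3*c - 6) + t*(2*c^2 - 30*c + 52) + 18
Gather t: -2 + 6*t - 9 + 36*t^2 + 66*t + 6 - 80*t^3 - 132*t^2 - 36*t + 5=-80*t^3 - 96*t^2 + 36*t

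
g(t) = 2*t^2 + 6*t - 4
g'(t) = 4*t + 6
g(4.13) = 54.89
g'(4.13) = 22.52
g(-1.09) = -8.16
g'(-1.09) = 1.64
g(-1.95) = -8.10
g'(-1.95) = -1.80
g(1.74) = 12.50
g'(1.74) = 12.96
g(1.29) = 7.07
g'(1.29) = 11.16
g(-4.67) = 11.60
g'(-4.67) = -12.68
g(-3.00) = -4.00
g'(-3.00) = -6.00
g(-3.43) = -1.05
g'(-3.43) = -7.72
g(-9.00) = 104.00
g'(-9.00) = -30.00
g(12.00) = 356.00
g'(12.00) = 54.00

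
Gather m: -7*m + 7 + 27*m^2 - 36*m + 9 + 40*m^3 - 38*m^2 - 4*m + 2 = 40*m^3 - 11*m^2 - 47*m + 18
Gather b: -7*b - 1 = -7*b - 1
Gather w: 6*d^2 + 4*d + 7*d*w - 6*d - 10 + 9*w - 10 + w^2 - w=6*d^2 - 2*d + w^2 + w*(7*d + 8) - 20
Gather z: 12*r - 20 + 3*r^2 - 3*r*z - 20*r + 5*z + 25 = 3*r^2 - 8*r + z*(5 - 3*r) + 5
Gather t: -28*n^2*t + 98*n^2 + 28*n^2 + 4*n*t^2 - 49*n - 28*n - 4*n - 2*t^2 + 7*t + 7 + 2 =126*n^2 - 81*n + t^2*(4*n - 2) + t*(7 - 28*n^2) + 9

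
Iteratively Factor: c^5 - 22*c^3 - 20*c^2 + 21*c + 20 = (c + 1)*(c^4 - c^3 - 21*c^2 + c + 20) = (c + 1)*(c + 4)*(c^3 - 5*c^2 - c + 5) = (c + 1)^2*(c + 4)*(c^2 - 6*c + 5) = (c - 5)*(c + 1)^2*(c + 4)*(c - 1)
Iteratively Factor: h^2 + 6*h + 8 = (h + 4)*(h + 2)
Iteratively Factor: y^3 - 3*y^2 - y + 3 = (y - 3)*(y^2 - 1) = (y - 3)*(y - 1)*(y + 1)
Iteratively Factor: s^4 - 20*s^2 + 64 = (s - 2)*(s^3 + 2*s^2 - 16*s - 32) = (s - 4)*(s - 2)*(s^2 + 6*s + 8) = (s - 4)*(s - 2)*(s + 4)*(s + 2)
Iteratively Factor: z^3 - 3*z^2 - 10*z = (z)*(z^2 - 3*z - 10) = z*(z - 5)*(z + 2)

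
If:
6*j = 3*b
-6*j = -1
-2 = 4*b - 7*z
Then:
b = 1/3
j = 1/6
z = 10/21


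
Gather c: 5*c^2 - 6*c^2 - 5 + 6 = 1 - c^2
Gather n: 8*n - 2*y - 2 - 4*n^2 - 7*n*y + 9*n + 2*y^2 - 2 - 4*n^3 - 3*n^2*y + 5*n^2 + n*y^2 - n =-4*n^3 + n^2*(1 - 3*y) + n*(y^2 - 7*y + 16) + 2*y^2 - 2*y - 4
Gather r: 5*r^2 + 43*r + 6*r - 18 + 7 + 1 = 5*r^2 + 49*r - 10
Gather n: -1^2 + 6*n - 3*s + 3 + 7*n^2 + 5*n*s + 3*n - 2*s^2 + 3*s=7*n^2 + n*(5*s + 9) - 2*s^2 + 2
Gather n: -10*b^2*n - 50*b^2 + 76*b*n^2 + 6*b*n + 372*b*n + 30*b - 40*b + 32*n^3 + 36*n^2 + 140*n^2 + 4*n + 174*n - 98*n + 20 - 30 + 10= -50*b^2 - 10*b + 32*n^3 + n^2*(76*b + 176) + n*(-10*b^2 + 378*b + 80)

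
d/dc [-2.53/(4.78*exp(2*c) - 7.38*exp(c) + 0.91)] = (24.1868*exp(c) - 18.6714)*exp(c)/(4.78*exp(2*c) - 7.38*exp(c) + 0.91)^2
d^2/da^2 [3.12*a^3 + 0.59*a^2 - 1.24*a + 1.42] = 18.72*a + 1.18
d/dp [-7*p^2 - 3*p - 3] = -14*p - 3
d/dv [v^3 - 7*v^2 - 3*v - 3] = 3*v^2 - 14*v - 3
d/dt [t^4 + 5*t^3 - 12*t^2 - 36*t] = 4*t^3 + 15*t^2 - 24*t - 36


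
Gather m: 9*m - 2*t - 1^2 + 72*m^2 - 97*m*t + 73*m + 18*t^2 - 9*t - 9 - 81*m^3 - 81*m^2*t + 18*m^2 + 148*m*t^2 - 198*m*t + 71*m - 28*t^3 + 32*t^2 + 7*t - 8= -81*m^3 + m^2*(90 - 81*t) + m*(148*t^2 - 295*t + 153) - 28*t^3 + 50*t^2 - 4*t - 18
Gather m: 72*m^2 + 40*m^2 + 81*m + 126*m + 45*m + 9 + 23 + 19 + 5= 112*m^2 + 252*m + 56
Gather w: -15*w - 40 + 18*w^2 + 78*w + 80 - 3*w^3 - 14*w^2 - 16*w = -3*w^3 + 4*w^2 + 47*w + 40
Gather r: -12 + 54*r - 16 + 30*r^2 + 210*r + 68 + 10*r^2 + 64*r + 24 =40*r^2 + 328*r + 64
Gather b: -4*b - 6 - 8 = -4*b - 14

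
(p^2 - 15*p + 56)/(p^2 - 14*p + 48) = (p - 7)/(p - 6)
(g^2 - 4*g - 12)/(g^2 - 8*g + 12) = (g + 2)/(g - 2)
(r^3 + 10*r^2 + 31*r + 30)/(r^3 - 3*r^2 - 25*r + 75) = (r^2 + 5*r + 6)/(r^2 - 8*r + 15)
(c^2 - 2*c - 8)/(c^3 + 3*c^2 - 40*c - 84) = (c - 4)/(c^2 + c - 42)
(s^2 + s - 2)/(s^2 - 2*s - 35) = (-s^2 - s + 2)/(-s^2 + 2*s + 35)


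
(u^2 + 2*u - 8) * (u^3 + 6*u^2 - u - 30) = u^5 + 8*u^4 + 3*u^3 - 80*u^2 - 52*u + 240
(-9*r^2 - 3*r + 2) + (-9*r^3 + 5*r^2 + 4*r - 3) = -9*r^3 - 4*r^2 + r - 1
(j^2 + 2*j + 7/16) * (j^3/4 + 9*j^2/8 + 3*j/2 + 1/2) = j^5/4 + 13*j^4/8 + 247*j^3/64 + 511*j^2/128 + 53*j/32 + 7/32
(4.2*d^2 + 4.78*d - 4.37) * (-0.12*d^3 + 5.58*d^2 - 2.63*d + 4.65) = -0.504*d^5 + 22.8624*d^4 + 16.1508*d^3 - 17.426*d^2 + 33.7201*d - 20.3205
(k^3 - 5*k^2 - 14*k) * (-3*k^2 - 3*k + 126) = -3*k^5 + 12*k^4 + 183*k^3 - 588*k^2 - 1764*k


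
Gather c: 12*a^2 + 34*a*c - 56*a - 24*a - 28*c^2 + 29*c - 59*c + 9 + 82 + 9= 12*a^2 - 80*a - 28*c^2 + c*(34*a - 30) + 100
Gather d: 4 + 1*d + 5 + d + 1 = 2*d + 10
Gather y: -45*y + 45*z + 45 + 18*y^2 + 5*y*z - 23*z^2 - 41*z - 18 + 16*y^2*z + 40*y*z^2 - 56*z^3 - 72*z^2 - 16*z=y^2*(16*z + 18) + y*(40*z^2 + 5*z - 45) - 56*z^3 - 95*z^2 - 12*z + 27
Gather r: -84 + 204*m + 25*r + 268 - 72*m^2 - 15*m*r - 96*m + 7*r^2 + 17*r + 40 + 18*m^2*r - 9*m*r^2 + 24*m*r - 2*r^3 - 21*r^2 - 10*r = -72*m^2 + 108*m - 2*r^3 + r^2*(-9*m - 14) + r*(18*m^2 + 9*m + 32) + 224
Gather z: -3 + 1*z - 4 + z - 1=2*z - 8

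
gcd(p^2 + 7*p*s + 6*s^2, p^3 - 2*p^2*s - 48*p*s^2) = p + 6*s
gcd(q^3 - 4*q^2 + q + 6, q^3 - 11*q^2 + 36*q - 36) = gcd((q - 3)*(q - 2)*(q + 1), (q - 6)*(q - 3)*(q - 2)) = q^2 - 5*q + 6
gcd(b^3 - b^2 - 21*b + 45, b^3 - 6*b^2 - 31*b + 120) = b^2 + 2*b - 15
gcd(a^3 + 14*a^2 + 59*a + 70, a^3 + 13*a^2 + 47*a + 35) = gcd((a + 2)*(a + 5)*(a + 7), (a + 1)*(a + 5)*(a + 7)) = a^2 + 12*a + 35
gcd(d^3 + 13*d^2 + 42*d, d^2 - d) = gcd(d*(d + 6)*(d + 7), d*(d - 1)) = d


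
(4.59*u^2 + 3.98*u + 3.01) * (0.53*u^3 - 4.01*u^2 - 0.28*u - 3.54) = 2.4327*u^5 - 16.2965*u^4 - 15.6497*u^3 - 29.4331*u^2 - 14.932*u - 10.6554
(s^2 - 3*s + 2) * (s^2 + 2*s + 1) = s^4 - s^3 - 3*s^2 + s + 2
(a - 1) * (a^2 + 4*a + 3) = a^3 + 3*a^2 - a - 3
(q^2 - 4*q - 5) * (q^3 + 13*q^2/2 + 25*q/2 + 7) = q^5 + 5*q^4/2 - 37*q^3/2 - 151*q^2/2 - 181*q/2 - 35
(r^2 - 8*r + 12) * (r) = r^3 - 8*r^2 + 12*r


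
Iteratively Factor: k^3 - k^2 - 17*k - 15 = (k - 5)*(k^2 + 4*k + 3) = (k - 5)*(k + 3)*(k + 1)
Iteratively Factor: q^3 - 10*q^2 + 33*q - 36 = (q - 3)*(q^2 - 7*q + 12) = (q - 4)*(q - 3)*(q - 3)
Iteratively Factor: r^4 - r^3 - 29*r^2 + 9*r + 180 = (r - 5)*(r^3 + 4*r^2 - 9*r - 36) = (r - 5)*(r - 3)*(r^2 + 7*r + 12) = (r - 5)*(r - 3)*(r + 3)*(r + 4)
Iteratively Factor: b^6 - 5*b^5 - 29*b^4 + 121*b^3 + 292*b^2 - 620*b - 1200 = (b - 3)*(b^5 - 2*b^4 - 35*b^3 + 16*b^2 + 340*b + 400) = (b - 3)*(b + 2)*(b^4 - 4*b^3 - 27*b^2 + 70*b + 200) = (b - 3)*(b + 2)^2*(b^3 - 6*b^2 - 15*b + 100) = (b - 5)*(b - 3)*(b + 2)^2*(b^2 - b - 20) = (b - 5)^2*(b - 3)*(b + 2)^2*(b + 4)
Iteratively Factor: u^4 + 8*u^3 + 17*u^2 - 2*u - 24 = (u - 1)*(u^3 + 9*u^2 + 26*u + 24) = (u - 1)*(u + 4)*(u^2 + 5*u + 6) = (u - 1)*(u + 3)*(u + 4)*(u + 2)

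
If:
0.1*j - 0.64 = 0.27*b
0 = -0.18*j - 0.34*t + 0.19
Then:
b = -0.699588477366255*t - 1.97942386831276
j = 1.05555555555556 - 1.88888888888889*t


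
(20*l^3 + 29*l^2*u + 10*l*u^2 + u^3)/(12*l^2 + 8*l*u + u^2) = (20*l^3 + 29*l^2*u + 10*l*u^2 + u^3)/(12*l^2 + 8*l*u + u^2)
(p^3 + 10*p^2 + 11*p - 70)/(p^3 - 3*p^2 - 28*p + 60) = (p + 7)/(p - 6)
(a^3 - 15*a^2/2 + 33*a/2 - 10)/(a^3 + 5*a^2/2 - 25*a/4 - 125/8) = 4*(a^2 - 5*a + 4)/(4*a^2 + 20*a + 25)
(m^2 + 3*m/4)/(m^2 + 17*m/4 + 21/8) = 2*m/(2*m + 7)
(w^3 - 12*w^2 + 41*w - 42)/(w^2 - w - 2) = (w^2 - 10*w + 21)/(w + 1)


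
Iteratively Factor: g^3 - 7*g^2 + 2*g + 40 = (g + 2)*(g^2 - 9*g + 20) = (g - 5)*(g + 2)*(g - 4)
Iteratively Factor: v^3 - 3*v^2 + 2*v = (v - 1)*(v^2 - 2*v) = (v - 2)*(v - 1)*(v)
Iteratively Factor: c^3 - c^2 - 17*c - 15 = (c - 5)*(c^2 + 4*c + 3) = (c - 5)*(c + 3)*(c + 1)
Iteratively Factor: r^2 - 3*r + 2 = (r - 1)*(r - 2)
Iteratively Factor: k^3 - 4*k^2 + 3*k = (k - 3)*(k^2 - k) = (k - 3)*(k - 1)*(k)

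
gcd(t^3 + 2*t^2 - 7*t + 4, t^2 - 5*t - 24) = 1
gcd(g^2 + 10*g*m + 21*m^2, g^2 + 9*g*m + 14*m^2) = g + 7*m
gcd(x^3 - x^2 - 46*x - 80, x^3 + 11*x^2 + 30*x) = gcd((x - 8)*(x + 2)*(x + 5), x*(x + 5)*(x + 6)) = x + 5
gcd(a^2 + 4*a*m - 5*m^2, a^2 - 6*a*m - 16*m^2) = 1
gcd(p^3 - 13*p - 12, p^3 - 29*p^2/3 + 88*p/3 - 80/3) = p - 4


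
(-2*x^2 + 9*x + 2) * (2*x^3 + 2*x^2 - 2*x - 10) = -4*x^5 + 14*x^4 + 26*x^3 + 6*x^2 - 94*x - 20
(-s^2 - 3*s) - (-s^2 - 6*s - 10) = 3*s + 10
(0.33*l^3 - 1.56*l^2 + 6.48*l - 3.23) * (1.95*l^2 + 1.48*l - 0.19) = 0.6435*l^5 - 2.5536*l^4 + 10.2645*l^3 + 3.5883*l^2 - 6.0116*l + 0.6137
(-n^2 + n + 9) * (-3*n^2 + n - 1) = 3*n^4 - 4*n^3 - 25*n^2 + 8*n - 9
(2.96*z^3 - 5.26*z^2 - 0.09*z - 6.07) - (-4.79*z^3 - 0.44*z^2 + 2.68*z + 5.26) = 7.75*z^3 - 4.82*z^2 - 2.77*z - 11.33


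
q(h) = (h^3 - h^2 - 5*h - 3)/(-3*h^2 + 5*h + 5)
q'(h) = (6*h - 5)*(h^3 - h^2 - 5*h - 3)/(-3*h^2 + 5*h + 5)^2 + (3*h^2 - 2*h - 5)/(-3*h^2 + 5*h + 5) = (-3*h^4 + 10*h^3 - 5*h^2 - 28*h - 10)/(9*h^4 - 30*h^3 - 5*h^2 + 50*h + 25)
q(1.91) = -2.56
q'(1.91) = -4.00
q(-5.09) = 1.38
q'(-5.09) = -0.35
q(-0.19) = -0.53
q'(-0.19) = -0.32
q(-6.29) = 1.79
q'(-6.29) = -0.34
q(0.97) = -1.12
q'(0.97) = -0.72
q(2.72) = 1.08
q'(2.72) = -6.66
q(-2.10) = 0.33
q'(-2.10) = -0.35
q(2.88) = 0.33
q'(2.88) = -3.31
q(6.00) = -2.01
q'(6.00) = -0.39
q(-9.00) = 2.71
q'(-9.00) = -0.34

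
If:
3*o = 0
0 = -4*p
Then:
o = 0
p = 0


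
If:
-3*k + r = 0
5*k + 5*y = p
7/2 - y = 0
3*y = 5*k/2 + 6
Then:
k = 9/5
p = 53/2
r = 27/5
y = 7/2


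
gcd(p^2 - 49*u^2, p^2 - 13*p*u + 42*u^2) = p - 7*u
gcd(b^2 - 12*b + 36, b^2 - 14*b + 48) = b - 6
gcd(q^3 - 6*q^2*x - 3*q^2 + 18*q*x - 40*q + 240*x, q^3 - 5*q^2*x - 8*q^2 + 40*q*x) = q - 8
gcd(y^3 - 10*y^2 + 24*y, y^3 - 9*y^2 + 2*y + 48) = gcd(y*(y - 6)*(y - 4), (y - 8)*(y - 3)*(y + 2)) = 1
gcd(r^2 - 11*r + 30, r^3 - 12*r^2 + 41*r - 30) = r^2 - 11*r + 30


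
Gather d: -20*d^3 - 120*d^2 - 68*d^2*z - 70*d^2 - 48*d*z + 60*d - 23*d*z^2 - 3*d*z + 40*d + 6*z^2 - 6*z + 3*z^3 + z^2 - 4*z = -20*d^3 + d^2*(-68*z - 190) + d*(-23*z^2 - 51*z + 100) + 3*z^3 + 7*z^2 - 10*z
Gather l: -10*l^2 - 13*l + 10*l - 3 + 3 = -10*l^2 - 3*l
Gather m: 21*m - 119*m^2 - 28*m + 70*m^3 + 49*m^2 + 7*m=70*m^3 - 70*m^2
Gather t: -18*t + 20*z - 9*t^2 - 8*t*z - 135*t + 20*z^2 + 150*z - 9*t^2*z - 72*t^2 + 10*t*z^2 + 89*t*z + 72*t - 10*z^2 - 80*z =t^2*(-9*z - 81) + t*(10*z^2 + 81*z - 81) + 10*z^2 + 90*z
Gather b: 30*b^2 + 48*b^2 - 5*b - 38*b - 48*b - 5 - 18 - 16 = 78*b^2 - 91*b - 39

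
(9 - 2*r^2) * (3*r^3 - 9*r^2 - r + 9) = -6*r^5 + 18*r^4 + 29*r^3 - 99*r^2 - 9*r + 81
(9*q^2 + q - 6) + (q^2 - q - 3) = 10*q^2 - 9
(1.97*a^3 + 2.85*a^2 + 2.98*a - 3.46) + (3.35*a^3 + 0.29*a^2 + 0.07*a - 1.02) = 5.32*a^3 + 3.14*a^2 + 3.05*a - 4.48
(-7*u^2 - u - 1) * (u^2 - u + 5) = -7*u^4 + 6*u^3 - 35*u^2 - 4*u - 5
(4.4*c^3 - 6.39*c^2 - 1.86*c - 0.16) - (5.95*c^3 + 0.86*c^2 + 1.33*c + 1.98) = -1.55*c^3 - 7.25*c^2 - 3.19*c - 2.14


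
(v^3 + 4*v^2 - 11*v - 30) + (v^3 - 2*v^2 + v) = 2*v^3 + 2*v^2 - 10*v - 30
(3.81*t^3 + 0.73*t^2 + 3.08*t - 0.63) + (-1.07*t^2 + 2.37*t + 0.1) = 3.81*t^3 - 0.34*t^2 + 5.45*t - 0.53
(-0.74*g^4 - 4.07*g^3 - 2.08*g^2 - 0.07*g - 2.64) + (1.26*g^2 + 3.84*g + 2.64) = -0.74*g^4 - 4.07*g^3 - 0.82*g^2 + 3.77*g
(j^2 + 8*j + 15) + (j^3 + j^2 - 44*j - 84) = j^3 + 2*j^2 - 36*j - 69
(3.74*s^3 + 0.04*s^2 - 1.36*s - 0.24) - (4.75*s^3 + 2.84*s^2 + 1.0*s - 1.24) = -1.01*s^3 - 2.8*s^2 - 2.36*s + 1.0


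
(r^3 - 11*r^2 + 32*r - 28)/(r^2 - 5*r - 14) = (r^2 - 4*r + 4)/(r + 2)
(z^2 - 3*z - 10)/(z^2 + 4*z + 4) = (z - 5)/(z + 2)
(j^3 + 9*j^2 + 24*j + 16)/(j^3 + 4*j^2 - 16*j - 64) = (j + 1)/(j - 4)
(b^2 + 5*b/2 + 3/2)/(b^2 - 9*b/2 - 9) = (b + 1)/(b - 6)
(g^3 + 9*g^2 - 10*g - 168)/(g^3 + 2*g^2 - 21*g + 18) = (g^2 + 3*g - 28)/(g^2 - 4*g + 3)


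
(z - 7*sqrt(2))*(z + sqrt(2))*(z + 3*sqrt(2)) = z^3 - 3*sqrt(2)*z^2 - 50*z - 42*sqrt(2)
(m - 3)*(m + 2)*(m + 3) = m^3 + 2*m^2 - 9*m - 18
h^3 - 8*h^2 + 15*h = h*(h - 5)*(h - 3)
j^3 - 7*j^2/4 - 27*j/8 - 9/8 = (j - 3)*(j + 1/2)*(j + 3/4)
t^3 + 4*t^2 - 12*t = t*(t - 2)*(t + 6)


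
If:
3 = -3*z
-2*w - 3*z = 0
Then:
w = 3/2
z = -1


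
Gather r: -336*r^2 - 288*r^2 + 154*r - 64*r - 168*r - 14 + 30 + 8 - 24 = -624*r^2 - 78*r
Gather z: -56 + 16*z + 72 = 16*z + 16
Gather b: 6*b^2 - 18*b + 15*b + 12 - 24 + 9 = 6*b^2 - 3*b - 3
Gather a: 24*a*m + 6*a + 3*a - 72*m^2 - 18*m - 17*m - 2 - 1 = a*(24*m + 9) - 72*m^2 - 35*m - 3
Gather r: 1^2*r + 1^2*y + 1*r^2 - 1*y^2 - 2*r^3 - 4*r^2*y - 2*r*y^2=-2*r^3 + r^2*(1 - 4*y) + r*(1 - 2*y^2) - y^2 + y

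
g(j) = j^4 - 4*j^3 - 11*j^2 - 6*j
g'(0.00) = -6.00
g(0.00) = 0.00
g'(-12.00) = -8382.00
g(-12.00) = 26136.00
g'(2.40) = -72.62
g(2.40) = -99.88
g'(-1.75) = -25.69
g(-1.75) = 7.63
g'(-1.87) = -32.98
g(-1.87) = 11.14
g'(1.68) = -57.86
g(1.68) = -52.13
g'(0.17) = -10.07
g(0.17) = -1.36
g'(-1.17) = -3.09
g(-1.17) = 0.24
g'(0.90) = -32.60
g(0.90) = -16.57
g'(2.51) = -73.57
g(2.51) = -107.92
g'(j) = 4*j^3 - 12*j^2 - 22*j - 6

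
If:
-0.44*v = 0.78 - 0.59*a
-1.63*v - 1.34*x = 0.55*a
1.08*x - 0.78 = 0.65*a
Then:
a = 0.54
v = -1.05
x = 1.05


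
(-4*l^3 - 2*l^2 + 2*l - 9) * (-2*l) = 8*l^4 + 4*l^3 - 4*l^2 + 18*l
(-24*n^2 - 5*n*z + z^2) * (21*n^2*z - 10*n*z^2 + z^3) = -504*n^4*z + 135*n^3*z^2 + 47*n^2*z^3 - 15*n*z^4 + z^5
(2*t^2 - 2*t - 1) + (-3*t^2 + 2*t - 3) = -t^2 - 4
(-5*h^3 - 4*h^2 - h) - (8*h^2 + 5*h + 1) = -5*h^3 - 12*h^2 - 6*h - 1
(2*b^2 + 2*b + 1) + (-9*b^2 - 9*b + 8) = -7*b^2 - 7*b + 9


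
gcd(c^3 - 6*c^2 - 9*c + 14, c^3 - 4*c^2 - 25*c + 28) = c^2 - 8*c + 7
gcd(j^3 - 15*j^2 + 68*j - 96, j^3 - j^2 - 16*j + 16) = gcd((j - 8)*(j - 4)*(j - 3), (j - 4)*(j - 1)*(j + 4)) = j - 4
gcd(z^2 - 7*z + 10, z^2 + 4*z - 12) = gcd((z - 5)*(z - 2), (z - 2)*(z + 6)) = z - 2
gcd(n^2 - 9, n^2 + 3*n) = n + 3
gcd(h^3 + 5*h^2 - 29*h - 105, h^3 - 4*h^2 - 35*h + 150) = h - 5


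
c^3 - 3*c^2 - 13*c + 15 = (c - 5)*(c - 1)*(c + 3)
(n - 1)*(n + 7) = n^2 + 6*n - 7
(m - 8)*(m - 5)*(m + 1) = m^3 - 12*m^2 + 27*m + 40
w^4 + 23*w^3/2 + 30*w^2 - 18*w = w*(w - 1/2)*(w + 6)^2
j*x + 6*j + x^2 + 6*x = (j + x)*(x + 6)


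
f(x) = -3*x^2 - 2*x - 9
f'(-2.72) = 14.32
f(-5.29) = -82.37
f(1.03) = -14.24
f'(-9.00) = 52.00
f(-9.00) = -234.00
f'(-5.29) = 29.74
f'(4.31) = -27.86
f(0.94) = -13.53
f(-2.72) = -25.76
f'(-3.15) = 16.90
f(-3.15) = -32.47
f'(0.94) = -7.64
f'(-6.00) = 34.00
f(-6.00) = -105.00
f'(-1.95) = 9.70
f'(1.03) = -8.18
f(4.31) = -73.35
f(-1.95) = -16.51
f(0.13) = -9.31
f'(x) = -6*x - 2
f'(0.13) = -2.78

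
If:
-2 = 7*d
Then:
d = -2/7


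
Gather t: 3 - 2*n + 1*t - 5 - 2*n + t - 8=-4*n + 2*t - 10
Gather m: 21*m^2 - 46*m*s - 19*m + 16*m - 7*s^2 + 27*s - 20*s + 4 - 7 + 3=21*m^2 + m*(-46*s - 3) - 7*s^2 + 7*s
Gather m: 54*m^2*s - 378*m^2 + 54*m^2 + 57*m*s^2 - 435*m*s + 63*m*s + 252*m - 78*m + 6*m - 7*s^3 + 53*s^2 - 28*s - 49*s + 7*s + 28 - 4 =m^2*(54*s - 324) + m*(57*s^2 - 372*s + 180) - 7*s^3 + 53*s^2 - 70*s + 24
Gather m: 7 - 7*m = 7 - 7*m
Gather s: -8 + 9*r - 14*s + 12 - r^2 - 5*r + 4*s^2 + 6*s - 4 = -r^2 + 4*r + 4*s^2 - 8*s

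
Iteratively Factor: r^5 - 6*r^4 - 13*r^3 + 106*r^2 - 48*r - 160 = (r - 4)*(r^4 - 2*r^3 - 21*r^2 + 22*r + 40) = (r - 4)*(r + 1)*(r^3 - 3*r^2 - 18*r + 40) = (r - 4)*(r - 2)*(r + 1)*(r^2 - r - 20) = (r - 4)*(r - 2)*(r + 1)*(r + 4)*(r - 5)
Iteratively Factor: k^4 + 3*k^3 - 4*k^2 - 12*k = (k - 2)*(k^3 + 5*k^2 + 6*k) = k*(k - 2)*(k^2 + 5*k + 6) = k*(k - 2)*(k + 3)*(k + 2)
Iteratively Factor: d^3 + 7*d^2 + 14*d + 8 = (d + 1)*(d^2 + 6*d + 8) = (d + 1)*(d + 4)*(d + 2)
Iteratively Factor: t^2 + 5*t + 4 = (t + 1)*(t + 4)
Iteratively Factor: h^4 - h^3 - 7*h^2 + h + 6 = (h - 1)*(h^3 - 7*h - 6) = (h - 3)*(h - 1)*(h^2 + 3*h + 2) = (h - 3)*(h - 1)*(h + 1)*(h + 2)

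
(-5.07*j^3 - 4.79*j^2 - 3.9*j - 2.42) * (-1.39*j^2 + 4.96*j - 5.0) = 7.0473*j^5 - 18.4891*j^4 + 7.0126*j^3 + 7.9698*j^2 + 7.4968*j + 12.1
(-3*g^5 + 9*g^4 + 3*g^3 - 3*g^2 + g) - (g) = -3*g^5 + 9*g^4 + 3*g^3 - 3*g^2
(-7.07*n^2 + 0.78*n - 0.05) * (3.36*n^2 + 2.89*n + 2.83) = -23.7552*n^4 - 17.8115*n^3 - 17.9219*n^2 + 2.0629*n - 0.1415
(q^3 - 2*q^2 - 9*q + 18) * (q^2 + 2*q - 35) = q^5 - 48*q^3 + 70*q^2 + 351*q - 630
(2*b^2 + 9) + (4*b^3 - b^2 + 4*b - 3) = 4*b^3 + b^2 + 4*b + 6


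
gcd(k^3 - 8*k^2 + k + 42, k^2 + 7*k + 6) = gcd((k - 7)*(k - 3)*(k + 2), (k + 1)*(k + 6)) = 1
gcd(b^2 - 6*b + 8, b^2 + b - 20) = b - 4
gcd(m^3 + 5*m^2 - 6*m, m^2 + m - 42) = 1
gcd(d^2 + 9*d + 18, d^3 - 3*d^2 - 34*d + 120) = d + 6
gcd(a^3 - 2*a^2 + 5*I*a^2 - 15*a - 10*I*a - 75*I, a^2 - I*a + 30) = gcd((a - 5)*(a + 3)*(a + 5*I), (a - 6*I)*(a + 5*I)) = a + 5*I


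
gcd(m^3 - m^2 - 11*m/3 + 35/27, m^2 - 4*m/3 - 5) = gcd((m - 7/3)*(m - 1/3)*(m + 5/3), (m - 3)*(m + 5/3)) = m + 5/3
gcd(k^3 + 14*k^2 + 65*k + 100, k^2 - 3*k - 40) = k + 5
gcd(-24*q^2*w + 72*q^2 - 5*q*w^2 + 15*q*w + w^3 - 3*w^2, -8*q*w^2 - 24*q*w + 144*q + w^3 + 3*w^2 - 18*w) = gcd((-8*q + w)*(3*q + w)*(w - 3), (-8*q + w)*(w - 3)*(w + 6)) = 8*q*w - 24*q - w^2 + 3*w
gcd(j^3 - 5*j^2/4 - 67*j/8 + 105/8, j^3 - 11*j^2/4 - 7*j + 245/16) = j - 7/4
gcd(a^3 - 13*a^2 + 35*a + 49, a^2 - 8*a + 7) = a - 7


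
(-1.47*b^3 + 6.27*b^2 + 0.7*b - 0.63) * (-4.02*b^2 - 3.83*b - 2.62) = 5.9094*b^5 - 19.5753*b^4 - 22.9767*b^3 - 16.5758*b^2 + 0.5789*b + 1.6506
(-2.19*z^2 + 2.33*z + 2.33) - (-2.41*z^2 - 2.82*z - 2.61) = 0.22*z^2 + 5.15*z + 4.94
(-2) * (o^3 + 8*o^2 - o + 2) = -2*o^3 - 16*o^2 + 2*o - 4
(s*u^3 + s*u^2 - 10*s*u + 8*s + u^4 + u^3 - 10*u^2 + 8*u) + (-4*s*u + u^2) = s*u^3 + s*u^2 - 14*s*u + 8*s + u^4 + u^3 - 9*u^2 + 8*u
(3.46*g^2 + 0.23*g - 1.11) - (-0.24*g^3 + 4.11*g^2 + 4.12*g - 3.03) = 0.24*g^3 - 0.65*g^2 - 3.89*g + 1.92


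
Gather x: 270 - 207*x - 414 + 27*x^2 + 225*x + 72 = 27*x^2 + 18*x - 72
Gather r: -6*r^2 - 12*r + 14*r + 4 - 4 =-6*r^2 + 2*r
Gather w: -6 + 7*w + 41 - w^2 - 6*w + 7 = -w^2 + w + 42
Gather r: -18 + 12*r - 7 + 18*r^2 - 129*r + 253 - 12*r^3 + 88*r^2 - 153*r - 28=-12*r^3 + 106*r^2 - 270*r + 200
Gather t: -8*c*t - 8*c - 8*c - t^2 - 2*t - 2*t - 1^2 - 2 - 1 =-16*c - t^2 + t*(-8*c - 4) - 4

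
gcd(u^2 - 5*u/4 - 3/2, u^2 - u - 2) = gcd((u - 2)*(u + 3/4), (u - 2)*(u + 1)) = u - 2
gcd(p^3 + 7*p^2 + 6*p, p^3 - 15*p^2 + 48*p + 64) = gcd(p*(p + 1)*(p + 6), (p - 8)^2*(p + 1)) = p + 1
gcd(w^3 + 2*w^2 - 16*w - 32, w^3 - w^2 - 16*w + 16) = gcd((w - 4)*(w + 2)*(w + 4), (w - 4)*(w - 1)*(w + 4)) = w^2 - 16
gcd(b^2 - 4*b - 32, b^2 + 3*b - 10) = 1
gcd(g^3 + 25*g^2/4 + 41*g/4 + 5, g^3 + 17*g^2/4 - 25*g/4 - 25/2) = g + 5/4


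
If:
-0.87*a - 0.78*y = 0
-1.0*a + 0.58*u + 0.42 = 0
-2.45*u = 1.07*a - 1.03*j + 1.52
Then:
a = -0.896551724137931*y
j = -4.60822183484756*y - 0.246735855373284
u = -1.54577883472057*y - 0.724137931034483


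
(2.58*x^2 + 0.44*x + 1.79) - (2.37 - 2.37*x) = 2.58*x^2 + 2.81*x - 0.58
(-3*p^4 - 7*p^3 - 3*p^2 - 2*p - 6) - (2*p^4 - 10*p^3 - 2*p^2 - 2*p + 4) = -5*p^4 + 3*p^3 - p^2 - 10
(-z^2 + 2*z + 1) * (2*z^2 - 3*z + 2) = -2*z^4 + 7*z^3 - 6*z^2 + z + 2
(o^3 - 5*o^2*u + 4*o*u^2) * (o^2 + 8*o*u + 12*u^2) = o^5 + 3*o^4*u - 24*o^3*u^2 - 28*o^2*u^3 + 48*o*u^4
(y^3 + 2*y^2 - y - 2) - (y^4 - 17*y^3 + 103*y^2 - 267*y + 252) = -y^4 + 18*y^3 - 101*y^2 + 266*y - 254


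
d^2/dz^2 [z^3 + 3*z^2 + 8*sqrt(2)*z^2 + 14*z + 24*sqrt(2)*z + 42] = 6*z + 6 + 16*sqrt(2)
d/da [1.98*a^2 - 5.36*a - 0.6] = 3.96*a - 5.36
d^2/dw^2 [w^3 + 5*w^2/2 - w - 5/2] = 6*w + 5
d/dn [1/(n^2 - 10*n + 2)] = 2*(5 - n)/(n^2 - 10*n + 2)^2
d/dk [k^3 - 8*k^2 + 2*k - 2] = 3*k^2 - 16*k + 2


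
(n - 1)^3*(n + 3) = n^4 - 6*n^2 + 8*n - 3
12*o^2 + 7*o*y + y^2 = (3*o + y)*(4*o + y)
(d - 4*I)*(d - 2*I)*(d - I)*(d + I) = d^4 - 6*I*d^3 - 7*d^2 - 6*I*d - 8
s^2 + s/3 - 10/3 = (s - 5/3)*(s + 2)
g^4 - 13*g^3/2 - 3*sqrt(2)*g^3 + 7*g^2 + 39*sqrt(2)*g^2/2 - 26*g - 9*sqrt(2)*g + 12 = (g - 6)*(g - 1/2)*(g - 2*sqrt(2))*(g - sqrt(2))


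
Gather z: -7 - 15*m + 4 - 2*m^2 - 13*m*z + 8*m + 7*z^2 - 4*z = -2*m^2 - 7*m + 7*z^2 + z*(-13*m - 4) - 3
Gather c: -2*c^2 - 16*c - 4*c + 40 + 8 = -2*c^2 - 20*c + 48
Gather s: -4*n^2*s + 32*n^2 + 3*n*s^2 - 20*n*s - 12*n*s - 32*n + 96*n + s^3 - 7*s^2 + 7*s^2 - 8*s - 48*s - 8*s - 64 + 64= 32*n^2 + 3*n*s^2 + 64*n + s^3 + s*(-4*n^2 - 32*n - 64)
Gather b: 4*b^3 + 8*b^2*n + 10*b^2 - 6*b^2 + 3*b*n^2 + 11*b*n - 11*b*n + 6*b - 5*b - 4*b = 4*b^3 + b^2*(8*n + 4) + b*(3*n^2 - 3)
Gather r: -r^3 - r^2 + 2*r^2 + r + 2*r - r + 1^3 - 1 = -r^3 + r^2 + 2*r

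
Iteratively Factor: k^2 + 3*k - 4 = (k - 1)*(k + 4)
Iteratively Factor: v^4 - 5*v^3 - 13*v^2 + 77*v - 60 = (v - 5)*(v^3 - 13*v + 12) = (v - 5)*(v + 4)*(v^2 - 4*v + 3) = (v - 5)*(v - 1)*(v + 4)*(v - 3)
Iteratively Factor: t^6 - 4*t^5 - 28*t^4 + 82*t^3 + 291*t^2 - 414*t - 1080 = (t - 4)*(t^5 - 28*t^3 - 30*t^2 + 171*t + 270) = (t - 5)*(t - 4)*(t^4 + 5*t^3 - 3*t^2 - 45*t - 54) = (t - 5)*(t - 4)*(t - 3)*(t^3 + 8*t^2 + 21*t + 18) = (t - 5)*(t - 4)*(t - 3)*(t + 3)*(t^2 + 5*t + 6) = (t - 5)*(t - 4)*(t - 3)*(t + 3)^2*(t + 2)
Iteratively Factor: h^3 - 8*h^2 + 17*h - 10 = (h - 2)*(h^2 - 6*h + 5) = (h - 2)*(h - 1)*(h - 5)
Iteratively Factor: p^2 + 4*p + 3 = (p + 3)*(p + 1)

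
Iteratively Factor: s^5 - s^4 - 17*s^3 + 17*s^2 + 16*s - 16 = (s - 1)*(s^4 - 17*s^2 + 16) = (s - 1)*(s + 4)*(s^3 - 4*s^2 - s + 4) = (s - 1)^2*(s + 4)*(s^2 - 3*s - 4) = (s - 1)^2*(s + 1)*(s + 4)*(s - 4)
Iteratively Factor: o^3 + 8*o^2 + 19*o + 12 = (o + 3)*(o^2 + 5*o + 4) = (o + 3)*(o + 4)*(o + 1)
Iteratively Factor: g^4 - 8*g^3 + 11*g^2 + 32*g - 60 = (g + 2)*(g^3 - 10*g^2 + 31*g - 30) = (g - 2)*(g + 2)*(g^2 - 8*g + 15) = (g - 3)*(g - 2)*(g + 2)*(g - 5)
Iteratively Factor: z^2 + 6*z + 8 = (z + 2)*(z + 4)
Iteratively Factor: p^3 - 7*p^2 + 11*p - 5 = (p - 5)*(p^2 - 2*p + 1) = (p - 5)*(p - 1)*(p - 1)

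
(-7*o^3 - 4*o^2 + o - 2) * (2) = -14*o^3 - 8*o^2 + 2*o - 4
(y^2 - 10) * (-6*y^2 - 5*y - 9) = -6*y^4 - 5*y^3 + 51*y^2 + 50*y + 90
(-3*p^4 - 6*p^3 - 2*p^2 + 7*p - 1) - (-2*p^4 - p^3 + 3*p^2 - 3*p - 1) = -p^4 - 5*p^3 - 5*p^2 + 10*p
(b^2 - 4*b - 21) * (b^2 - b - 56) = b^4 - 5*b^3 - 73*b^2 + 245*b + 1176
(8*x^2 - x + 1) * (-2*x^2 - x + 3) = -16*x^4 - 6*x^3 + 23*x^2 - 4*x + 3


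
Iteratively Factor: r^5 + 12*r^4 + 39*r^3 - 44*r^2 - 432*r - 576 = (r - 3)*(r^4 + 15*r^3 + 84*r^2 + 208*r + 192) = (r - 3)*(r + 4)*(r^3 + 11*r^2 + 40*r + 48) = (r - 3)*(r + 4)^2*(r^2 + 7*r + 12) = (r - 3)*(r + 3)*(r + 4)^2*(r + 4)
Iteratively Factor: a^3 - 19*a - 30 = (a + 2)*(a^2 - 2*a - 15) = (a + 2)*(a + 3)*(a - 5)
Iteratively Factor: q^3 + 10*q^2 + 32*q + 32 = (q + 4)*(q^2 + 6*q + 8) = (q + 2)*(q + 4)*(q + 4)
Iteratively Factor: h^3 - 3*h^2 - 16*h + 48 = (h + 4)*(h^2 - 7*h + 12) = (h - 3)*(h + 4)*(h - 4)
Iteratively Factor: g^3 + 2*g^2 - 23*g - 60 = (g + 4)*(g^2 - 2*g - 15) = (g + 3)*(g + 4)*(g - 5)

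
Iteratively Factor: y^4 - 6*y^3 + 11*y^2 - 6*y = (y - 3)*(y^3 - 3*y^2 + 2*y) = y*(y - 3)*(y^2 - 3*y + 2) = y*(y - 3)*(y - 2)*(y - 1)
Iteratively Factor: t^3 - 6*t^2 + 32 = (t + 2)*(t^2 - 8*t + 16) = (t - 4)*(t + 2)*(t - 4)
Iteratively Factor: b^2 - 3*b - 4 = (b - 4)*(b + 1)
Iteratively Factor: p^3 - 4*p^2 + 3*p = (p)*(p^2 - 4*p + 3) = p*(p - 3)*(p - 1)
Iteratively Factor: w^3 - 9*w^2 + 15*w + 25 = (w - 5)*(w^2 - 4*w - 5) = (w - 5)*(w + 1)*(w - 5)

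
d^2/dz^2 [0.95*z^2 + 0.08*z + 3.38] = 1.90000000000000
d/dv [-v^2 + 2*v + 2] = 2 - 2*v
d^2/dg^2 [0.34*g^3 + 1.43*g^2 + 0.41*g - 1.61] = 2.04*g + 2.86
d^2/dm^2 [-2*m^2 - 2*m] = -4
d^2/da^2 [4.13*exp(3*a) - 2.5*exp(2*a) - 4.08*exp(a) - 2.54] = (37.17*exp(2*a) - 10.0*exp(a) - 4.08)*exp(a)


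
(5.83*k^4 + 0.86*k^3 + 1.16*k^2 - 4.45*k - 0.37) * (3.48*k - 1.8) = 20.2884*k^5 - 7.5012*k^4 + 2.4888*k^3 - 17.574*k^2 + 6.7224*k + 0.666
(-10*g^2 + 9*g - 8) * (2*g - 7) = -20*g^3 + 88*g^2 - 79*g + 56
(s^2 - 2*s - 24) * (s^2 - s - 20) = s^4 - 3*s^3 - 42*s^2 + 64*s + 480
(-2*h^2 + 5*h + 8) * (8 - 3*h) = 6*h^3 - 31*h^2 + 16*h + 64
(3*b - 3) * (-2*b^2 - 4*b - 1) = -6*b^3 - 6*b^2 + 9*b + 3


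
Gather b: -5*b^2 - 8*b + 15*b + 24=-5*b^2 + 7*b + 24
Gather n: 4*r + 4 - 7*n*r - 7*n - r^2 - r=n*(-7*r - 7) - r^2 + 3*r + 4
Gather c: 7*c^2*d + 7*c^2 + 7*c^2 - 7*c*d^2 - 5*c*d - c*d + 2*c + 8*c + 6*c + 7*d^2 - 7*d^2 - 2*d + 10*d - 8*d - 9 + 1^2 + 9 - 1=c^2*(7*d + 14) + c*(-7*d^2 - 6*d + 16)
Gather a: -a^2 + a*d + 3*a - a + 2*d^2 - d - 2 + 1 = -a^2 + a*(d + 2) + 2*d^2 - d - 1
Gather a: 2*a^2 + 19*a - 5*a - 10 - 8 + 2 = 2*a^2 + 14*a - 16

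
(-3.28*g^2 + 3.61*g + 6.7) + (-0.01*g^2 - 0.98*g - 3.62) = -3.29*g^2 + 2.63*g + 3.08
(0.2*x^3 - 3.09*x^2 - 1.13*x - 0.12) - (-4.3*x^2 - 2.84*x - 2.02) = 0.2*x^3 + 1.21*x^2 + 1.71*x + 1.9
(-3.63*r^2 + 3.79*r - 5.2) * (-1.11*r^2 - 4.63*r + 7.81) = 4.0293*r^4 + 12.6*r^3 - 40.126*r^2 + 53.6759*r - 40.612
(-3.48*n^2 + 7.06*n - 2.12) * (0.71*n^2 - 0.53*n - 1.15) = -2.4708*n^4 + 6.857*n^3 - 1.245*n^2 - 6.9954*n + 2.438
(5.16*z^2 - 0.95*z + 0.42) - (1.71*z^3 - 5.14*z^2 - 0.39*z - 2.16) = -1.71*z^3 + 10.3*z^2 - 0.56*z + 2.58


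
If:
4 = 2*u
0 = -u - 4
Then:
No Solution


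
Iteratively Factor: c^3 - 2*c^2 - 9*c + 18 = (c - 2)*(c^2 - 9) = (c - 2)*(c + 3)*(c - 3)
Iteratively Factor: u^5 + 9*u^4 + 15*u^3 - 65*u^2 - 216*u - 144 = (u + 3)*(u^4 + 6*u^3 - 3*u^2 - 56*u - 48) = (u - 3)*(u + 3)*(u^3 + 9*u^2 + 24*u + 16) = (u - 3)*(u + 1)*(u + 3)*(u^2 + 8*u + 16) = (u - 3)*(u + 1)*(u + 3)*(u + 4)*(u + 4)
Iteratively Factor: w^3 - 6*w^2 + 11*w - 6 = (w - 1)*(w^2 - 5*w + 6) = (w - 3)*(w - 1)*(w - 2)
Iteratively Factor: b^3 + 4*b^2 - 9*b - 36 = (b - 3)*(b^2 + 7*b + 12) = (b - 3)*(b + 4)*(b + 3)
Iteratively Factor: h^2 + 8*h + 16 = (h + 4)*(h + 4)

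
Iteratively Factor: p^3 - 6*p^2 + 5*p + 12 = (p - 3)*(p^2 - 3*p - 4) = (p - 4)*(p - 3)*(p + 1)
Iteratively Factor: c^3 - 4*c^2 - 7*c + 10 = (c - 5)*(c^2 + c - 2) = (c - 5)*(c + 2)*(c - 1)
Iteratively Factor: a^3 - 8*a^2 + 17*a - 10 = (a - 2)*(a^2 - 6*a + 5) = (a - 2)*(a - 1)*(a - 5)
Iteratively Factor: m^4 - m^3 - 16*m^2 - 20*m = (m - 5)*(m^3 + 4*m^2 + 4*m) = m*(m - 5)*(m^2 + 4*m + 4) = m*(m - 5)*(m + 2)*(m + 2)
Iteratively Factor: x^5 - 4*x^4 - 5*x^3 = (x)*(x^4 - 4*x^3 - 5*x^2) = x^2*(x^3 - 4*x^2 - 5*x) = x^2*(x + 1)*(x^2 - 5*x) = x^3*(x + 1)*(x - 5)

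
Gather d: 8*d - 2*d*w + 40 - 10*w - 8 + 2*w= d*(8 - 2*w) - 8*w + 32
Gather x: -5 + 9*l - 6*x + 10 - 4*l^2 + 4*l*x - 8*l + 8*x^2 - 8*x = -4*l^2 + l + 8*x^2 + x*(4*l - 14) + 5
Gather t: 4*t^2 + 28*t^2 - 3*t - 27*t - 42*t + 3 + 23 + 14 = 32*t^2 - 72*t + 40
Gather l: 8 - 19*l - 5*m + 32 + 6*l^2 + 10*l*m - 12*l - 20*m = 6*l^2 + l*(10*m - 31) - 25*m + 40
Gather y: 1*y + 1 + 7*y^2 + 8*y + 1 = 7*y^2 + 9*y + 2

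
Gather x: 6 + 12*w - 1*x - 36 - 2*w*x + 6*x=12*w + x*(5 - 2*w) - 30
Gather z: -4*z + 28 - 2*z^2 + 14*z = -2*z^2 + 10*z + 28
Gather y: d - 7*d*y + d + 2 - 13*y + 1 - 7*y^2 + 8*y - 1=2*d - 7*y^2 + y*(-7*d - 5) + 2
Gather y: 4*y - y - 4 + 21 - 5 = 3*y + 12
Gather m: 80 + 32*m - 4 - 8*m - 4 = 24*m + 72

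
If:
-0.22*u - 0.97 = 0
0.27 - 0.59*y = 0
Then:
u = -4.41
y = 0.46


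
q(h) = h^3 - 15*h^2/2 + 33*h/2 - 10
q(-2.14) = -89.46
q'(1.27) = 2.29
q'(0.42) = 10.73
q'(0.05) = 15.76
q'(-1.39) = 43.15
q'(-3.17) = 94.20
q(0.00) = -10.00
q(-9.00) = -1495.00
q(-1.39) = -50.11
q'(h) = 3*h^2 - 15*h + 33/2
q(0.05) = -9.19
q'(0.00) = 16.50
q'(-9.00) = 394.50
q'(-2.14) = 62.34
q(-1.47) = -53.64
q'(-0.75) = 29.44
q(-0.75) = -27.02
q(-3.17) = -169.53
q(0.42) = -4.32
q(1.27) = 0.91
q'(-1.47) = 45.03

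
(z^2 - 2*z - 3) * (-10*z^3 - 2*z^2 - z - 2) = -10*z^5 + 18*z^4 + 33*z^3 + 6*z^2 + 7*z + 6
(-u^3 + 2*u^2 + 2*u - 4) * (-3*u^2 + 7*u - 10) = 3*u^5 - 13*u^4 + 18*u^3 + 6*u^2 - 48*u + 40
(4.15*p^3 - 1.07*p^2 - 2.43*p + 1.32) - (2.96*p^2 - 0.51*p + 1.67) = 4.15*p^3 - 4.03*p^2 - 1.92*p - 0.35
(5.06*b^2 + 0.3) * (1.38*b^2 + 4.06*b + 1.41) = 6.9828*b^4 + 20.5436*b^3 + 7.5486*b^2 + 1.218*b + 0.423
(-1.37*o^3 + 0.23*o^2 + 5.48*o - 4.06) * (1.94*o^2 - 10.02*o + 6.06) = -2.6578*o^5 + 14.1736*o^4 + 0.0243999999999986*o^3 - 61.3922*o^2 + 73.89*o - 24.6036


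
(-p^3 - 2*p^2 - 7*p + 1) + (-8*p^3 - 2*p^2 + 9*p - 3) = -9*p^3 - 4*p^2 + 2*p - 2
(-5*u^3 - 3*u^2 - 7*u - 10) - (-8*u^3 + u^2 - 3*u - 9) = 3*u^3 - 4*u^2 - 4*u - 1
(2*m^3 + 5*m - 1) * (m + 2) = 2*m^4 + 4*m^3 + 5*m^2 + 9*m - 2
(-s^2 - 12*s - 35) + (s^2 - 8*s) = -20*s - 35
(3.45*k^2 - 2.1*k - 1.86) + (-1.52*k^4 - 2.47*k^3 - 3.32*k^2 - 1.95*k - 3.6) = -1.52*k^4 - 2.47*k^3 + 0.13*k^2 - 4.05*k - 5.46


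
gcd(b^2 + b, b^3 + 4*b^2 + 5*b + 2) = b + 1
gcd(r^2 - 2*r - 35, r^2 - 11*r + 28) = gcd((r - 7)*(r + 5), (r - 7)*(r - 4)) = r - 7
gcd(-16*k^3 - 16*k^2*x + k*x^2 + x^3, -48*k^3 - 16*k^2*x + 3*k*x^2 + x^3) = -16*k^2 + x^2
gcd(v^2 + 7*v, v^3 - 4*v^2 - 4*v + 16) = 1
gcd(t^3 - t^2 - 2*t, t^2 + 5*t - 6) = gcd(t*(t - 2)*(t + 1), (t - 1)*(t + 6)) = 1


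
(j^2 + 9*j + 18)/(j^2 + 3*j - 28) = (j^2 + 9*j + 18)/(j^2 + 3*j - 28)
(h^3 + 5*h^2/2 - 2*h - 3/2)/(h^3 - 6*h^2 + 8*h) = (2*h^3 + 5*h^2 - 4*h - 3)/(2*h*(h^2 - 6*h + 8))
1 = 1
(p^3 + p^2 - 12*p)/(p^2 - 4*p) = (p^2 + p - 12)/(p - 4)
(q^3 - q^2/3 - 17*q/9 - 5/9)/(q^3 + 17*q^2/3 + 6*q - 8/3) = (9*q^3 - 3*q^2 - 17*q - 5)/(3*(3*q^3 + 17*q^2 + 18*q - 8))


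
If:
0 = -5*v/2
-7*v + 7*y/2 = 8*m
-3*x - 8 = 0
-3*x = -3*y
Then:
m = -7/6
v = 0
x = -8/3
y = -8/3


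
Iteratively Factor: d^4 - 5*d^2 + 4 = (d - 1)*(d^3 + d^2 - 4*d - 4) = (d - 2)*(d - 1)*(d^2 + 3*d + 2) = (d - 2)*(d - 1)*(d + 2)*(d + 1)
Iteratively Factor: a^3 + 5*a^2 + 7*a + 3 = (a + 1)*(a^2 + 4*a + 3) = (a + 1)^2*(a + 3)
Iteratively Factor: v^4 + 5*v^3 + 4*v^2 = (v)*(v^3 + 5*v^2 + 4*v) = v*(v + 1)*(v^2 + 4*v) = v*(v + 1)*(v + 4)*(v)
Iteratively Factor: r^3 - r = (r)*(r^2 - 1) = r*(r + 1)*(r - 1)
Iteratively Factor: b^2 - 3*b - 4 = (b + 1)*(b - 4)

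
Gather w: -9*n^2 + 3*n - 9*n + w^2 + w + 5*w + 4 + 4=-9*n^2 - 6*n + w^2 + 6*w + 8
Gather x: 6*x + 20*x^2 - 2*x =20*x^2 + 4*x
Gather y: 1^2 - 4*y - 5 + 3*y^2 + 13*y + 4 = 3*y^2 + 9*y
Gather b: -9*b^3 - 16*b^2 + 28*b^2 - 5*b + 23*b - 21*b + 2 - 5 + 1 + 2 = -9*b^3 + 12*b^2 - 3*b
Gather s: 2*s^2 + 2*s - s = 2*s^2 + s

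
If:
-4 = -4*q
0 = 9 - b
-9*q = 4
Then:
No Solution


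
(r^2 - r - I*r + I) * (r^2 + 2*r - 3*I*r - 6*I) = r^4 + r^3 - 4*I*r^3 - 5*r^2 - 4*I*r^2 - 3*r + 8*I*r + 6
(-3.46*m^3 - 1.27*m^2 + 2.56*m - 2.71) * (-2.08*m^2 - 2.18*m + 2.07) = 7.1968*m^5 + 10.1844*m^4 - 9.7184*m^3 - 2.5729*m^2 + 11.207*m - 5.6097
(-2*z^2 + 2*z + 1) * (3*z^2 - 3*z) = -6*z^4 + 12*z^3 - 3*z^2 - 3*z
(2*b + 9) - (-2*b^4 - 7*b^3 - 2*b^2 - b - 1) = 2*b^4 + 7*b^3 + 2*b^2 + 3*b + 10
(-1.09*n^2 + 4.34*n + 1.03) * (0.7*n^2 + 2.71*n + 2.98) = -0.763*n^4 + 0.0840999999999998*n^3 + 9.2342*n^2 + 15.7245*n + 3.0694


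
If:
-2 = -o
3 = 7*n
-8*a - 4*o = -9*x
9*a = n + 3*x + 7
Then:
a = 212/133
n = 3/7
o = 2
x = 920/399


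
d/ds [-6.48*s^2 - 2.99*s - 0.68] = -12.96*s - 2.99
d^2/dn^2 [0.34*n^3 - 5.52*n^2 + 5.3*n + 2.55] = 2.04*n - 11.04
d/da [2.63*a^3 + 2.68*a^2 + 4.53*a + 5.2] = 7.89*a^2 + 5.36*a + 4.53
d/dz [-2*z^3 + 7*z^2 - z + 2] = -6*z^2 + 14*z - 1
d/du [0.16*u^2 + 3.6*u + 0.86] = 0.32*u + 3.6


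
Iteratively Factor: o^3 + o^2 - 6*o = (o - 2)*(o^2 + 3*o) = o*(o - 2)*(o + 3)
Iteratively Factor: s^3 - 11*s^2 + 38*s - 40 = (s - 5)*(s^2 - 6*s + 8) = (s - 5)*(s - 2)*(s - 4)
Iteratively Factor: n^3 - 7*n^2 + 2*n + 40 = (n + 2)*(n^2 - 9*n + 20) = (n - 4)*(n + 2)*(n - 5)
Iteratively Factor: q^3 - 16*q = (q + 4)*(q^2 - 4*q) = (q - 4)*(q + 4)*(q)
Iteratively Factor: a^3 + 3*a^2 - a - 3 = (a + 1)*(a^2 + 2*a - 3) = (a - 1)*(a + 1)*(a + 3)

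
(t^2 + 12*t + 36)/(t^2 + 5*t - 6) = (t + 6)/(t - 1)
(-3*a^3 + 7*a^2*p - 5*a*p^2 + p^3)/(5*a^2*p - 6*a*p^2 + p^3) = (3*a^2 - 4*a*p + p^2)/(p*(-5*a + p))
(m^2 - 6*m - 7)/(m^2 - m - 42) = (m + 1)/(m + 6)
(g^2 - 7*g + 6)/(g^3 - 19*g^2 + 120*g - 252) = (g - 1)/(g^2 - 13*g + 42)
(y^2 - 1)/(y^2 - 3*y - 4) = (y - 1)/(y - 4)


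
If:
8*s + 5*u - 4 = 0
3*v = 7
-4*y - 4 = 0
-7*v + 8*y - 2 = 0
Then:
No Solution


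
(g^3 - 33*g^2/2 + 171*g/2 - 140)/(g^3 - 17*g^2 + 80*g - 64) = (2*g^2 - 17*g + 35)/(2*(g^2 - 9*g + 8))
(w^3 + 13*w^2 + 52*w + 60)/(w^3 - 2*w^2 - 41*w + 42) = (w^2 + 7*w + 10)/(w^2 - 8*w + 7)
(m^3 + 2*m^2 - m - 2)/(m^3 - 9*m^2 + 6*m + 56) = (m^2 - 1)/(m^2 - 11*m + 28)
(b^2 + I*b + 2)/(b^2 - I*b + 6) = (b - I)/(b - 3*I)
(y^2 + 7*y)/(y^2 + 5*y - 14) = y/(y - 2)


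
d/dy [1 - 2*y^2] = -4*y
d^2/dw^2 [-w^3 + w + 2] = -6*w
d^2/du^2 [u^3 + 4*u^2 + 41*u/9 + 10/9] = 6*u + 8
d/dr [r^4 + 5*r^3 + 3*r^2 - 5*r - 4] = 4*r^3 + 15*r^2 + 6*r - 5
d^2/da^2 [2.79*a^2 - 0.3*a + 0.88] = 5.58000000000000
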